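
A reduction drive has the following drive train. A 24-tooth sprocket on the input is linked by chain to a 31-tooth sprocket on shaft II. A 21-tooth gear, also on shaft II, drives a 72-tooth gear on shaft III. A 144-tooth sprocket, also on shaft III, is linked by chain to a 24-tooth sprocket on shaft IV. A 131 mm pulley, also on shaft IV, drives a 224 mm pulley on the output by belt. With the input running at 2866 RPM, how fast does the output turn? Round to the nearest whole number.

2271 RPM

chain 31/24 = 1.2917 → 2866/1.2917 = 2218.8 RPM
gear mesh 72/21 = 3.4286 → 2218.8/3.4286 = 647.16 RPM
chain 24/144 = 0.16667 → 647.16/0.16667 = 3883 RPM
belt 224/131 = 1.7099 → 3883/1.7099 = 2270.8 RPM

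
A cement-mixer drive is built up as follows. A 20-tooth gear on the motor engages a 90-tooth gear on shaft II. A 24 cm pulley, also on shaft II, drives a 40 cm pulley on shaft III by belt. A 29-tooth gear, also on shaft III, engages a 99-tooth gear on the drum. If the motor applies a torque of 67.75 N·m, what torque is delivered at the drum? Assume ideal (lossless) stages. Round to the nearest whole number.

1735 N·m

gear mesh 90/20 = 4.5 → τ = 67.75·4.5 = 304.88 N·m
belt 40/24 = 1.6667 → τ = 304.88·1.6667 = 508.12 N·m
gear mesh 99/29 = 3.4138 → τ = 508.12·3.4138 = 1734.6 N·m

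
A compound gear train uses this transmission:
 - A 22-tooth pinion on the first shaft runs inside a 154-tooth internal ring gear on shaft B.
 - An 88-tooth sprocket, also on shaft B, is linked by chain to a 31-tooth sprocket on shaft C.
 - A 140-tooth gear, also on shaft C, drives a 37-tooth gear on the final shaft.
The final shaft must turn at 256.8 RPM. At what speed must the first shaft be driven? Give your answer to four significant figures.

167.4 RPM

Overall ratio R = 7 × 0.35227 × 0.26429 = 0.6517.
Required input speed = output speed × R = 256.8 × 0.6517 = 167.36 RPM.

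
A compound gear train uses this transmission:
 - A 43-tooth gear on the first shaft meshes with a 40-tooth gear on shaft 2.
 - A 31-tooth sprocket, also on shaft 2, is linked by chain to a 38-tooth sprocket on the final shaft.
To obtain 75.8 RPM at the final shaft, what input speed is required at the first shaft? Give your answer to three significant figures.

Overall ratio R = 0.93023 × 1.2258 = 1.1403.
Required input speed = output speed × R = 75.8 × 1.1403 = 86.434 RPM.

86.4 RPM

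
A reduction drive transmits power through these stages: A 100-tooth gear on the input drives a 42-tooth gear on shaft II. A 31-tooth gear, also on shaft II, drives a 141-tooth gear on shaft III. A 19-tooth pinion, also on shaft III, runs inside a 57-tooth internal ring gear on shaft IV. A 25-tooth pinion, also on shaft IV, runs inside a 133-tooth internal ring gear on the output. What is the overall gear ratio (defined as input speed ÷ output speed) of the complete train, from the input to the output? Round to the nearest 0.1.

Each stage contributes driven/driver: gear mesh 42/100 = 0.42, gear mesh 141/31 = 4.5484, internal gear 57/19 = 3, internal gear 133/25 = 5.32.
Overall: 0.42 × 4.5484 × 3 × 5.32 = 30.489.

30.5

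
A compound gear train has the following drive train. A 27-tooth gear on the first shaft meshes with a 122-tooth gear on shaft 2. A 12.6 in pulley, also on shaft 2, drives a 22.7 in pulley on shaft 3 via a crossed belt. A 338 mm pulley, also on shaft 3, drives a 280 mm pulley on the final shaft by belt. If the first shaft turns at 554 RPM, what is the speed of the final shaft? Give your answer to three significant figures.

the first shaft → shaft 2 (gear mesh, 122/27): 554 ÷ 4.5185 = 122.61 RPM
shaft 2 → shaft 3 (belt, 22.7/12.6): 122.61 ÷ 1.8016 = 68.055 RPM
shaft 3 → the final shaft (belt, 280/338): 68.055 ÷ 0.8284 = 82.152 RPM

82.2 RPM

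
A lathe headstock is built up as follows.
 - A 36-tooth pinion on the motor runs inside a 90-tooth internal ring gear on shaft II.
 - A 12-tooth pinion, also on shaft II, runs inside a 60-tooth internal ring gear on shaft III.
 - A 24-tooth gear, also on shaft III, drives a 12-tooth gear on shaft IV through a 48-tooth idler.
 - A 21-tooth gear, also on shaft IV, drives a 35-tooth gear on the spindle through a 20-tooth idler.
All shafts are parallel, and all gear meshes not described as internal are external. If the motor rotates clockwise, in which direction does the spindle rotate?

clockwise

the motor → shaft II: internal mesh, same direction → CW.
shaft II → shaft III: internal mesh, same direction → CW.
shaft III → shaft IV: driver → idler → driven is 2 external meshes, 2 reversals → CW.
shaft IV → the spindle: driver → idler → driven is 2 external meshes, 2 reversals → CW.
4 reversals in total — an even number — so the spindle turns the same way as the motor.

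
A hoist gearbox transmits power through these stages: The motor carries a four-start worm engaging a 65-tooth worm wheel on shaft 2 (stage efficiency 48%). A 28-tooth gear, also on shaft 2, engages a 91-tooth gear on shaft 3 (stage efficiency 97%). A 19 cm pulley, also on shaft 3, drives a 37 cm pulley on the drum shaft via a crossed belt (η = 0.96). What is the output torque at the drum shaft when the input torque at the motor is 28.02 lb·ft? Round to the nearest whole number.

Worm: ratio = 65/4 = 16.25; torque at shaft 2 = 28.02 × 16.25 × 0.48 = 218.56 lb·ft.
Gear mesh: ratio = 91/28 = 3.25; torque at shaft 3 = 218.56 × 3.25 × 0.97 = 689 lb·ft.
Belt: ratio = 37/19 = 1.9474; torque at the drum shaft = 689 × 1.9474 × 0.96 = 1288.1 lb·ft.

1288 lb·ft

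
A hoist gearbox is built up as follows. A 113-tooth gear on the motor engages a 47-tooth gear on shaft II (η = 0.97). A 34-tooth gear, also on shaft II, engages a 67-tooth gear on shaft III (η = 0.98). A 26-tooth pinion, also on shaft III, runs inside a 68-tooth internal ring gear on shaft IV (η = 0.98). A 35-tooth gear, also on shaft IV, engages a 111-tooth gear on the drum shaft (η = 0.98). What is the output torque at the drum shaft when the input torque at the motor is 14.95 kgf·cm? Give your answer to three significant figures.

Gear mesh: ratio = 47/113 = 0.41593; torque at shaft II = 14.95 × 0.41593 × 0.97 = 6.0316 kgf·cm.
Gear mesh: ratio = 67/34 = 1.9706; torque at shaft III = 6.0316 × 1.9706 × 0.98 = 11.648 kgf·cm.
Internal gear: ratio = 68/26 = 2.6154; torque at shaft IV = 11.648 × 2.6154 × 0.98 = 29.855 kgf·cm.
Gear mesh: ratio = 111/35 = 3.1714; torque at the drum shaft = 29.855 × 3.1714 × 0.98 = 92.789 kgf·cm.

92.8 kgf·cm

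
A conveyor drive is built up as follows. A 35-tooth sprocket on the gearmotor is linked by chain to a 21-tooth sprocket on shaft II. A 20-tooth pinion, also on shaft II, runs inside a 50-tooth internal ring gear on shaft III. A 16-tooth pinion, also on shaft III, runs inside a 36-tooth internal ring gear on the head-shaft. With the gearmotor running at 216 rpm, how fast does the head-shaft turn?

64 rpm

chain 21/35 = 0.6 → 216/0.6 = 360 rpm
internal gear 50/20 = 2.5 → 360/2.5 = 144 rpm
internal gear 36/16 = 2.25 → 144/2.25 = 64 rpm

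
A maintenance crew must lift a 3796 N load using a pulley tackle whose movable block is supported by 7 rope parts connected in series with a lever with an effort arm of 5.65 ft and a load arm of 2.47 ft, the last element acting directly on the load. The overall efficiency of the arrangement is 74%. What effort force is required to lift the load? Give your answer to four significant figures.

Block-and-tackle MA = number of supporting rope parts = 7.
Lever MA = effort arm / load arm = 5.65/2.47 = 2.2874.
Combined ideal MA = 7 × 2.2874 = 16.012.
Actual MA = 16.012 × 0.74 = 11.849.
Effort = load / actual MA = 3796 / 11.849 = 320.36 N.

320.4 N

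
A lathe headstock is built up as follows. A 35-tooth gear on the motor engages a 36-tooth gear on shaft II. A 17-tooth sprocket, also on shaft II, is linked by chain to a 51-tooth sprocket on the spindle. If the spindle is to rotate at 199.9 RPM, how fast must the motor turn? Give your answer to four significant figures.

616.8 RPM

Overall ratio R = 1.0286 × 3 = 3.0857.
Required input speed = output speed × R = 199.9 × 3.0857 = 616.83 RPM.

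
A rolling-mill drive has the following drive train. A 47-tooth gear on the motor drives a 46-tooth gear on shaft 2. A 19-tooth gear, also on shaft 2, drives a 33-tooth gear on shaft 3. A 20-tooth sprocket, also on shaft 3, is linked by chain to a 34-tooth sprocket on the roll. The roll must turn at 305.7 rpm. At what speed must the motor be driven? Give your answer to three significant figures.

883 rpm

Overall ratio R = 0.97872 × 1.7368 × 1.7 = 2.8898.
Required input speed = output speed × R = 305.7 × 2.8898 = 883.41 rpm.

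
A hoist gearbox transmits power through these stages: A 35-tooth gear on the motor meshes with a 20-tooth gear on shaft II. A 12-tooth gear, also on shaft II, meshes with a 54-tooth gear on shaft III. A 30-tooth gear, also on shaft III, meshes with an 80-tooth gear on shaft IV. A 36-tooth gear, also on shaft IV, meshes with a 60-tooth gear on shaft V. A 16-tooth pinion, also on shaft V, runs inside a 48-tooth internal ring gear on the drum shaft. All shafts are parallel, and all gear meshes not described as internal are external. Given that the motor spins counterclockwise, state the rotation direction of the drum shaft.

counterclockwise

the motor → shaft II: external mesh, 1 reversal → CW.
shaft II → shaft III: external mesh, 1 reversal → CCW.
shaft III → shaft IV: external mesh, 1 reversal → CW.
shaft IV → shaft V: external mesh, 1 reversal → CCW.
shaft V → the drum shaft: internal mesh, same direction → CCW.
4 reversals in total — an even number — so the drum shaft turns the same way as the motor.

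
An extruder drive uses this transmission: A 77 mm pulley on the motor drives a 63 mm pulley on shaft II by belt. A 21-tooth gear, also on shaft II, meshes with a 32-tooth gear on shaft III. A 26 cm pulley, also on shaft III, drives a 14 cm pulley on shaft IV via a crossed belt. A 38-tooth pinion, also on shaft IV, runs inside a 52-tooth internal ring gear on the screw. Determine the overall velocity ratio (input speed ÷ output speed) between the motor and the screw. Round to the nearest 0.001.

0.919

Each stage contributes driven/driver: belt 63/77 = 0.81818, gear mesh 32/21 = 1.5238, belt 14/26 = 0.53846, internal gear 52/38 = 1.3684.
Overall: 0.81818 × 1.5238 × 0.53846 × 1.3684 = 0.91866.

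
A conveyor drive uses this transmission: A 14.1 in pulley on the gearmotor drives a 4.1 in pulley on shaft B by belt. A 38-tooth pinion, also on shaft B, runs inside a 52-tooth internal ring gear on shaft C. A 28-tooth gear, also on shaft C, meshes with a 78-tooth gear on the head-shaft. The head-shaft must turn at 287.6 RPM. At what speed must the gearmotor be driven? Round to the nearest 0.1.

318.8 RPM

Overall ratio R = 0.29078 × 1.3684 × 2.7857 = 1.1085.
Required input speed = output speed × R = 287.6 × 1.1085 = 318.79 RPM.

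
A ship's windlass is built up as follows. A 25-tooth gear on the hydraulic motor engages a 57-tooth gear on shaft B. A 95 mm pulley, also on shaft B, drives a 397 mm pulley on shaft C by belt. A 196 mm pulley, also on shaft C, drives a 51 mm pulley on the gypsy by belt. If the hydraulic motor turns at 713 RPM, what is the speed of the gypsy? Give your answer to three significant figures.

gear mesh 57/25 = 2.28 → 713/2.28 = 312.72 RPM
belt 397/95 = 4.1789 → 312.72/4.1789 = 74.832 RPM
belt 51/196 = 0.2602 → 74.832/0.2602 = 287.59 RPM

288 RPM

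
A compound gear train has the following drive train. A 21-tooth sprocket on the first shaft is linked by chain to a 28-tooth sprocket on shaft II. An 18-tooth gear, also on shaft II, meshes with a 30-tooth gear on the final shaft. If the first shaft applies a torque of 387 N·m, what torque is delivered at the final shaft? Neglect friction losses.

After the chain (28/21): 387 × 1.3333 = 516 N·m
After the gear mesh (30/18): 516 × 1.6667 = 860 N·m

860 N·m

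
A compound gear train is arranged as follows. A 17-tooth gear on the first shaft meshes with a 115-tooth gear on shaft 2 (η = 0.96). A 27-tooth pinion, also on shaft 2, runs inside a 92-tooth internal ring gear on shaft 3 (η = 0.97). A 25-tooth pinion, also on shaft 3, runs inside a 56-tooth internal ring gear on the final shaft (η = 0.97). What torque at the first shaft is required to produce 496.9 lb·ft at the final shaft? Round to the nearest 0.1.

Overall ratio R = 6.7647 × 3.4074 × 2.24 = 51.632; overall efficiency η = 0.96 × 0.97 × 0.97 = 0.9033.
Input torque = output torque / (R × η) = 496.9 / (51.632 × 0.9033) = 10.655 lb·ft.

10.7 lb·ft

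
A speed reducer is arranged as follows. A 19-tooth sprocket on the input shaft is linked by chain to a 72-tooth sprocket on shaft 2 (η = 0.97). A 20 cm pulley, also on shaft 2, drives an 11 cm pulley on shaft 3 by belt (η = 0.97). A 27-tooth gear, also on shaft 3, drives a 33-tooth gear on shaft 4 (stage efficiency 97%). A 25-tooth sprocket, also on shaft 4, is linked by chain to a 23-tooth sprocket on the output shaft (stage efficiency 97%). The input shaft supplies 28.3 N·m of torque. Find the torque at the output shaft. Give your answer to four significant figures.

58.72 N·m

chain 72/19 = 3.7895 → τ = 28.3·3.7895·0.97 = 104.02 N·m
belt 11/20 = 0.55 → τ = 104.02·0.55·0.97 = 55.497 N·m
gear mesh 33/27 = 1.2222 → τ = 55.497·1.2222·0.97 = 65.795 N·m
chain 23/25 = 0.92 → τ = 65.795·0.92·0.97 = 58.716 N·m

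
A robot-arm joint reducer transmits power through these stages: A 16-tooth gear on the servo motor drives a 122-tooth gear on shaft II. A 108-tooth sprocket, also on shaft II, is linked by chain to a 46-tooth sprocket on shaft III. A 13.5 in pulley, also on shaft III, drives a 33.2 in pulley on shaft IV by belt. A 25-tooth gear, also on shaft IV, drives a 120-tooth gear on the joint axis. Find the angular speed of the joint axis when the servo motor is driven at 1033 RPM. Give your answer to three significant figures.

26.9 RPM

Gear mesh: ratio = 122/16 = 7.625, so shaft II turns at 1033 / 7.625 = 135.48 RPM.
Chain: ratio = 46/108 = 0.42593, so shaft III turns at 135.48 / 0.42593 = 318.07 RPM.
Belt: ratio = 33.2/13.5 = 2.4593, so shaft IV turns at 318.07 / 2.4593 = 129.34 RPM.
Gear mesh: ratio = 120/25 = 4.8, so the joint axis turns at 129.34 / 4.8 = 26.945 RPM.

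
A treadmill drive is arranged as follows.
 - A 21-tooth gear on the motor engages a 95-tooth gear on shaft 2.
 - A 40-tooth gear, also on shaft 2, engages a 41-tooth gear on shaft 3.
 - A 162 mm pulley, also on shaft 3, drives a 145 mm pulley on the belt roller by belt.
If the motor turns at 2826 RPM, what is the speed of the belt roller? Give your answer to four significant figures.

680.9 RPM

the motor → shaft 2 (gear mesh, 95/21): 2826 ÷ 4.5238 = 624.69 RPM
shaft 2 → shaft 3 (gear mesh, 41/40): 624.69 ÷ 1.025 = 609.46 RPM
shaft 3 → the belt roller (belt, 145/162): 609.46 ÷ 0.89506 = 680.91 RPM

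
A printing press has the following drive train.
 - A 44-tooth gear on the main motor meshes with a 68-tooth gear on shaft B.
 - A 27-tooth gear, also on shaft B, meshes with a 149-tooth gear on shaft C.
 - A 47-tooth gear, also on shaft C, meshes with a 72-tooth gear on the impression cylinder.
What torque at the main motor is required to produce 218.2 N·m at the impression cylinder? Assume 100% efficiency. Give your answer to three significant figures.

16.7 N·m

Overall ratio R = 1.5455 × 5.5185 × 1.5319 = 13.065.
Input torque = output torque / R = 218.2 / 13.065 = 16.701 N·m.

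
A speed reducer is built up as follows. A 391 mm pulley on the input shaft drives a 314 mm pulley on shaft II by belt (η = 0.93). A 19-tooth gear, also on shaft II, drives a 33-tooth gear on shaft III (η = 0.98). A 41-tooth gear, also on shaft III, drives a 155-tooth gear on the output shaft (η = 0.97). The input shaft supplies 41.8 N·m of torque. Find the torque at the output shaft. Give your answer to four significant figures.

194.9 N·m

belt 314/391 = 0.80307 → τ = 41.8·0.80307·0.93 = 31.219 N·m
gear mesh 33/19 = 1.7368 → τ = 31.219·1.7368·0.98 = 53.137 N·m
gear mesh 155/41 = 3.7805 → τ = 53.137·3.7805·0.97 = 194.86 N·m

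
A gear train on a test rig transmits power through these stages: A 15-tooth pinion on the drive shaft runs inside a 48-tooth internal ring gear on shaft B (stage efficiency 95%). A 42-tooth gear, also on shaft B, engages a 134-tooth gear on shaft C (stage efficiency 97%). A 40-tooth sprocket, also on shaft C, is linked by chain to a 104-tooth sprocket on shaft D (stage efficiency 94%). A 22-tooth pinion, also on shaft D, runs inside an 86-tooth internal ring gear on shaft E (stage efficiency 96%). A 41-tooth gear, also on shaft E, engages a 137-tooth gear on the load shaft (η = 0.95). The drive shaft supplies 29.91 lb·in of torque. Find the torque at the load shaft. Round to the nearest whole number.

8193 lb·in

internal gear 48/15 = 3.2 → τ = 29.91·3.2·0.95 = 90.926 lb·in
gear mesh 134/42 = 3.1905 → τ = 90.926·3.1905·0.97 = 281.4 lb·in
chain 104/40 = 2.6 → τ = 281.4·2.6·0.94 = 687.73 lb·in
internal gear 86/22 = 3.9091 → τ = 687.73·3.9091·0.96 = 2580.9 lb·in
gear mesh 137/41 = 3.3415 → τ = 2580.9·3.3415·0.95 = 8192.7 lb·in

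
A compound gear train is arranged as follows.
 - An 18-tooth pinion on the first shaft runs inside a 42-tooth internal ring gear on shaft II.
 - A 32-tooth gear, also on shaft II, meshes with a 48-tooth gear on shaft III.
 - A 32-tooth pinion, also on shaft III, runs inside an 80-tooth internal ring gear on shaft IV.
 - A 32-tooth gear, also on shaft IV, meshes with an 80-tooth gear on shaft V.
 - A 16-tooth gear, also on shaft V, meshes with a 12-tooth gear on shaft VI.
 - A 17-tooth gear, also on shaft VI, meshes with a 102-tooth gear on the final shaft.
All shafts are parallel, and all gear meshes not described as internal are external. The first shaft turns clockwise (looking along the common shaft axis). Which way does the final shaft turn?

clockwise

the first shaft → shaft II: internal mesh, same direction → CW.
shaft II → shaft III: external mesh, 1 reversal → CCW.
shaft III → shaft IV: internal mesh, same direction → CCW.
shaft IV → shaft V: external mesh, 1 reversal → CW.
shaft V → shaft VI: external mesh, 1 reversal → CCW.
shaft VI → the final shaft: external mesh, 1 reversal → CW.
4 reversals in total — an even number — so the final shaft turns the same way as the first shaft.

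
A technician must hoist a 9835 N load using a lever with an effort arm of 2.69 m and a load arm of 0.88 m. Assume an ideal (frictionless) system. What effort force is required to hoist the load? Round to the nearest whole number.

Lever MA = effort arm / load arm = 2.69/0.88 = 3.0568.
Effort = load / MA = 9835 / 3.0568 = 3217.4 N.

3217 N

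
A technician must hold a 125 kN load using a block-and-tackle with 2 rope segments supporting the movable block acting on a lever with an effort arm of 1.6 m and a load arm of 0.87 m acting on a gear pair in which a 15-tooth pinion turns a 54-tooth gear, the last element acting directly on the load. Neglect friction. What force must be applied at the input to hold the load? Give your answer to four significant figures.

9.440 kN

Block-and-tackle MA = number of supporting rope parts = 2.
Lever MA = effort arm / load arm = 1.6/0.87 = 1.8391.
Gear pair MA = 54/15 = 3.6.
Combined ideal MA = 2 × 1.8391 × 3.6 = 13.241.
Effort = load / MA = 125 / 13.241 = 9.4401 kN.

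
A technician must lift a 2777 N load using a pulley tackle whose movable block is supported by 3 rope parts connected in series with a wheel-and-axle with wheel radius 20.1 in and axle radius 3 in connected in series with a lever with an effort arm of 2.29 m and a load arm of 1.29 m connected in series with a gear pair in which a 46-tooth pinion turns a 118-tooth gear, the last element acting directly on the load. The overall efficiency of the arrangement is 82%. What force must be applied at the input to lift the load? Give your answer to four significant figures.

Block-and-tackle MA = number of supporting rope parts = 3.
Wheel-and-axle MA = R/r = 20.1/3 = 6.7.
Lever MA = effort arm / load arm = 2.29/1.29 = 1.7752.
Gear pair MA = 118/46 = 2.5652.
Combined ideal MA = 3 × 6.7 × 1.7752 × 2.5652 = 91.531.
Actual MA = 91.531 × 0.82 = 75.055.
Effort = load / actual MA = 2777 / 75.055 = 37 N.

37.00 N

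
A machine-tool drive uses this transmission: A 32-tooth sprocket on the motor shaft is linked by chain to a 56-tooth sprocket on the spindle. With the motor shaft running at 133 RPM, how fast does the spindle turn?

chain 56/32 = 1.75 → 133/1.75 = 76 RPM

76 RPM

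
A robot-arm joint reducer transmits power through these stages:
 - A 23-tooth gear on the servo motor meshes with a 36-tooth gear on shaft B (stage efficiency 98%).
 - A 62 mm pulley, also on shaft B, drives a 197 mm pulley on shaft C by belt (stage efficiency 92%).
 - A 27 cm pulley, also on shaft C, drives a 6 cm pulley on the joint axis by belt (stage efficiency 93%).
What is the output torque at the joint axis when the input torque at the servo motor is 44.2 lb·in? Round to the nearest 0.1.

After the gear mesh (36/23): 44.2 × 1.5652 × 0.98 = 67.799 lb·in
After the belt (197/62): 67.799 × 3.1774 × 0.92 = 198.19 lb·in
After the belt (6/27): 198.19 × 0.22222 × 0.93 = 40.96 lb·in

41.0 lb·in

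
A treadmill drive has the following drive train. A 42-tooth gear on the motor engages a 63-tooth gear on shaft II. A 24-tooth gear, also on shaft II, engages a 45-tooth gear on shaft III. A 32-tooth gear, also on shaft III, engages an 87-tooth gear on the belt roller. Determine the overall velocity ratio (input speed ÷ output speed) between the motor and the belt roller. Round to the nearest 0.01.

7.65

Each stage contributes driven/driver: gear mesh 63/42 = 1.5, gear mesh 45/24 = 1.875, gear mesh 87/32 = 2.7188.
Overall: 1.5 × 1.875 × 2.7188 = 7.6465.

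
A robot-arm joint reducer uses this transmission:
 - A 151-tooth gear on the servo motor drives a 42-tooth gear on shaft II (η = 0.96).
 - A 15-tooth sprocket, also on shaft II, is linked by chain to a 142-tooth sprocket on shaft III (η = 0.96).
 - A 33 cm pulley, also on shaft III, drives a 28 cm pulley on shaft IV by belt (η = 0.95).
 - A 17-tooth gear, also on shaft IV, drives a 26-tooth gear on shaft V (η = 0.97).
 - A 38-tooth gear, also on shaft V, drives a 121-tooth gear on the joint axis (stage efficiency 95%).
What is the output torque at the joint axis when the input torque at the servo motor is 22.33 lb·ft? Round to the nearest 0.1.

196.0 lb·ft

gear mesh 42/151 = 0.27815 → τ = 22.33·0.27815·0.96 = 5.9626 lb·ft
chain 142/15 = 9.4667 → τ = 5.9626·9.4667·0.96 = 54.188 lb·ft
belt 28/33 = 0.84848 → τ = 54.188·0.84848·0.95 = 43.679 lb·ft
gear mesh 26/17 = 1.5294 → τ = 43.679·1.5294·0.97 = 64.798 lb·ft
gear mesh 121/38 = 3.1842 → τ = 64.798·3.1842·0.95 = 196.02 lb·ft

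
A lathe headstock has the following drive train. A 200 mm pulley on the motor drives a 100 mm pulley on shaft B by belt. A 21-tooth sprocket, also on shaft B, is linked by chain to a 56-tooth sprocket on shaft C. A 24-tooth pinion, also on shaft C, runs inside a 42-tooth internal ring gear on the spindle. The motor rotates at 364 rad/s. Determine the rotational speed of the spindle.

belt 100/200 = 0.5 → 364/0.5 = 728 rad/s
chain 56/21 = 2.6667 → 728/2.6667 = 273 rad/s
internal gear 42/24 = 1.75 → 273/1.75 = 156 rad/s

156 rad/s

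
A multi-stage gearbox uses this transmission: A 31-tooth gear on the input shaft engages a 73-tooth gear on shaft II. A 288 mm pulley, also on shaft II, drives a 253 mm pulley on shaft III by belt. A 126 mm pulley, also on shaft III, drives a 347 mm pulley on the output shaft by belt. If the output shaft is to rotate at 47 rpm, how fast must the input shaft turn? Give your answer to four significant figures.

Overall ratio R = 2.3548 × 0.87847 × 2.754 = 5.697.
Required input speed = output speed × R = 47 × 5.697 = 267.76 rpm.

267.8 rpm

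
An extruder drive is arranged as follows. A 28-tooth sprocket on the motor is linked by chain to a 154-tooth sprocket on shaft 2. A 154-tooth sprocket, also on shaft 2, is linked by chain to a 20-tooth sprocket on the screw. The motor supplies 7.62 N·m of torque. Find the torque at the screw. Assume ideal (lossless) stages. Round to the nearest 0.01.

chain 154/28 = 5.5 → τ = 7.62·5.5 = 41.91 N·m
chain 20/154 = 0.12987 → τ = 41.91·0.12987 = 5.4429 N·m

5.44 N·m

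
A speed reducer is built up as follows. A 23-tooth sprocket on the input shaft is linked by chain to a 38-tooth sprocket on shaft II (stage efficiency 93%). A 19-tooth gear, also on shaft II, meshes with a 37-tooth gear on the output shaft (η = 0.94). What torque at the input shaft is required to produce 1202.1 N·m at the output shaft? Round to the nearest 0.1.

Overall ratio R = 1.6522 × 1.9474 = 3.2174; overall efficiency η = 0.93 × 0.94 = 0.8742.
Input torque = output torque / (R × η) = 1202.1 / (3.2174 × 0.8742) = 427.39 N·m.

427.4 N·m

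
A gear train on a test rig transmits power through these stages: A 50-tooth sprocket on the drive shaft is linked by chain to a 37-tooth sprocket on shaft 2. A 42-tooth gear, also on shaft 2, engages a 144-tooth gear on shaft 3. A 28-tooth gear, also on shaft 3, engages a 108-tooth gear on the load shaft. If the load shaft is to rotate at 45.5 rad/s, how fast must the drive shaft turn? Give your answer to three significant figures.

Overall ratio R = 0.74 × 3.4286 × 3.8571 = 9.7861.
Required input speed = output speed × R = 45.5 × 9.7861 = 445.27 rad/s.

445 rad/s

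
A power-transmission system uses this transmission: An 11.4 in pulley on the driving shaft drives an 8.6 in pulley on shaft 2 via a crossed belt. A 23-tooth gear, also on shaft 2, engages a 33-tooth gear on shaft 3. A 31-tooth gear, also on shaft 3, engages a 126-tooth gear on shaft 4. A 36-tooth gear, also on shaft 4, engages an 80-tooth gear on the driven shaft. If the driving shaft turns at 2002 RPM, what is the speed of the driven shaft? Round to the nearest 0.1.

204.8 RPM

the driving shaft → shaft 2 (belt, 8.6/11.4): 2002 ÷ 0.75439 = 2653.8 RPM
shaft 2 → shaft 3 (gear mesh, 33/23): 2653.8 ÷ 1.4348 = 1849.6 RPM
shaft 3 → shaft 4 (gear mesh, 126/31): 1849.6 ÷ 4.0645 = 455.07 RPM
shaft 4 → the driven shaft (gear mesh, 80/36): 455.07 ÷ 2.2222 = 204.78 RPM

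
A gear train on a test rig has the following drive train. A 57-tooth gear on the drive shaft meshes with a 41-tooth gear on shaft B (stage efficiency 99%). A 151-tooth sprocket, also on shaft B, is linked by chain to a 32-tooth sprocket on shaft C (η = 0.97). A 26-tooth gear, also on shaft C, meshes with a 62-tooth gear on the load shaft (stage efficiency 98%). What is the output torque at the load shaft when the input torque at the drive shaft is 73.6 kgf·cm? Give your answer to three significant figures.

After the gear mesh (41/57): 73.6 × 0.7193 × 0.99 = 52.411 kgf·cm
After the chain (32/151): 52.411 × 0.21192 × 0.97 = 10.774 kgf·cm
After the gear mesh (62/26): 10.774 × 2.3846 × 0.98 = 25.177 kgf·cm

25.2 kgf·cm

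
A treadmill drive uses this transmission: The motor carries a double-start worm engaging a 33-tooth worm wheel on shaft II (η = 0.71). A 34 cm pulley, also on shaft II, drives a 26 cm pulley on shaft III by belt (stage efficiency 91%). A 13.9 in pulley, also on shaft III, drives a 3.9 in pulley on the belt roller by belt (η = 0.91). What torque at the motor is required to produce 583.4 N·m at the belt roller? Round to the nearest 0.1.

280.3 N·m

Overall ratio R = 16.5 × 0.76471 × 0.28058 = 3.5402; overall efficiency η = 0.71 × 0.91 × 0.91 = 0.5880.
Input torque = output torque / (R × η) = 583.4 / (3.5402 × 0.5880) = 280.28 N·m.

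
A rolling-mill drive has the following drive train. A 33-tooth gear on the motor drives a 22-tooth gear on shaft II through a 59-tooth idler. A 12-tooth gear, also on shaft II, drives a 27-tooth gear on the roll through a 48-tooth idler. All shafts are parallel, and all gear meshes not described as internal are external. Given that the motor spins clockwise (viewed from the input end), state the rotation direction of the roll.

clockwise

the motor → shaft II: driver → idler → driven is 2 external meshes, 2 reversals → CW.
shaft II → the roll: driver → idler → driven is 2 external meshes, 2 reversals → CW.
4 reversals in total — an even number — so the roll turns the same way as the motor.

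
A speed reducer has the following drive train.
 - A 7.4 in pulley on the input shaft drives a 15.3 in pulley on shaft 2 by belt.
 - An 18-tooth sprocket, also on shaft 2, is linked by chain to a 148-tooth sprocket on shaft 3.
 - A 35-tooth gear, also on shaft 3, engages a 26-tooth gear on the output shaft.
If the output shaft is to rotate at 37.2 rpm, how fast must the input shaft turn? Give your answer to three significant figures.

Overall ratio R = 2.0676 × 8.2222 × 0.74286 = 12.629.
Required input speed = output speed × R = 37.2 × 12.629 = 469.78 rpm.

470 rpm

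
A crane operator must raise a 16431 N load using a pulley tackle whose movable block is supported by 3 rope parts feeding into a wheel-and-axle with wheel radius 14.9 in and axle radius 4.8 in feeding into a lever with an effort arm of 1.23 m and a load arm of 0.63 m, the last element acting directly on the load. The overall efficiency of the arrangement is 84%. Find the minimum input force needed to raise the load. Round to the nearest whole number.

1076 N

Block-and-tackle MA = number of supporting rope parts = 3.
Wheel-and-axle MA = R/r = 14.9/4.8 = 3.1042.
Lever MA = effort arm / load arm = 1.23/0.63 = 1.9524.
Combined ideal MA = 3 × 3.1042 × 1.9524 = 18.182.
Actual MA = 18.182 × 0.84 = 15.272.
Effort = load / actual MA = 16431 / 15.272 = 1075.9 N.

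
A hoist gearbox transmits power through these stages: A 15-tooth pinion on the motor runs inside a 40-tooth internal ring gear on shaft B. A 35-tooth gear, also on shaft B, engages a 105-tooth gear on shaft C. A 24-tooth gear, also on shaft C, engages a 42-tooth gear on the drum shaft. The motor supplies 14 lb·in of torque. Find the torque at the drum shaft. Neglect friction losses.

196 lb·in

After the internal gear (40/15): 14 × 2.6667 = 37.333 lb·in
After the gear mesh (105/35): 37.333 × 3 = 112 lb·in
After the gear mesh (42/24): 112 × 1.75 = 196 lb·in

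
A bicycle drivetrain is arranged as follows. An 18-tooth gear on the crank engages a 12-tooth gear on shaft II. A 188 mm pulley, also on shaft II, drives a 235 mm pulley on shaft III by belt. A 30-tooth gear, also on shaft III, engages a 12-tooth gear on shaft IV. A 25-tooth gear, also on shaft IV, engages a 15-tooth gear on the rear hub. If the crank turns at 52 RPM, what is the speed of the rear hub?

260 RPM

Gear mesh: ratio = 12/18 = 0.66667, so shaft II turns at 52 / 0.66667 = 78 RPM.
Belt: ratio = 235/188 = 1.25, so shaft III turns at 78 / 1.25 = 62.4 RPM.
Gear mesh: ratio = 12/30 = 0.4, so shaft IV turns at 62.4 / 0.4 = 156 RPM.
Gear mesh: ratio = 15/25 = 0.6, so the rear hub turns at 156 / 0.6 = 260 RPM.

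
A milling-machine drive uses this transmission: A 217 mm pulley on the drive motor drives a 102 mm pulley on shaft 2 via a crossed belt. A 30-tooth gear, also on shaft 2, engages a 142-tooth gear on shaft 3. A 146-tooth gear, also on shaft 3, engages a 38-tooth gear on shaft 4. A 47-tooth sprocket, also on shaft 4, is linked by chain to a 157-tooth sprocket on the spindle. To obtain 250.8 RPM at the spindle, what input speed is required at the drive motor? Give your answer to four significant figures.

485.1 RPM

Overall ratio R = 0.47005 × 4.7333 × 0.26027 × 3.3404 = 1.9344.
Required input speed = output speed × R = 250.8 × 1.9344 = 485.14 RPM.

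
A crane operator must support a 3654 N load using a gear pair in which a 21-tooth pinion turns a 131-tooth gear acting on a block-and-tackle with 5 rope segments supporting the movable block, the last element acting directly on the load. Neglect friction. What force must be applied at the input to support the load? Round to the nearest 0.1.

Gear pair MA = 131/21 = 6.2381.
Block-and-tackle MA = number of supporting rope parts = 5.
Combined ideal MA = 6.2381 × 5 = 31.19.
Effort = load / MA = 3654 / 31.19 = 117.15 N.

117.2 N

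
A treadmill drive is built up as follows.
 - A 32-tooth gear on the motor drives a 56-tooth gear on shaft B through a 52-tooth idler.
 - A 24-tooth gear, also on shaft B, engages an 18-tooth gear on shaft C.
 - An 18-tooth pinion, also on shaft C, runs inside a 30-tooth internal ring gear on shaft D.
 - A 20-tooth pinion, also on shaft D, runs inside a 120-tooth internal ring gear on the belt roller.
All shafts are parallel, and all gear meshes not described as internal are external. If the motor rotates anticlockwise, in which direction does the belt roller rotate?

clockwise

the motor → shaft B: driver → idler → driven is 2 external meshes, 2 reversals → CCW.
shaft B → shaft C: external mesh, 1 reversal → CW.
shaft C → shaft D: internal mesh, same direction → CW.
shaft D → the belt roller: internal mesh, same direction → CW.
3 reversals in total — an odd number — so the belt roller turns opposite to the motor.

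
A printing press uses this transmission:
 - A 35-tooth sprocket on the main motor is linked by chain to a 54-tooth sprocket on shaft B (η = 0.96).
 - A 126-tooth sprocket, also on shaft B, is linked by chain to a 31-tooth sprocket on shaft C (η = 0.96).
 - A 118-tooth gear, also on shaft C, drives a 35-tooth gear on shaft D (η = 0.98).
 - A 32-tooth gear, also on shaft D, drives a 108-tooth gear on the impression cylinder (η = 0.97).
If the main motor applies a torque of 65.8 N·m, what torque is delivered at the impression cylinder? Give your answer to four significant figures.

21.90 N·m

chain 54/35 = 1.5429 → τ = 65.8·1.5429·0.96 = 97.459 N·m
chain 31/126 = 0.24603 → τ = 97.459·0.24603·0.96 = 23.019 N·m
gear mesh 35/118 = 0.29661 → τ = 23.019·0.29661·0.98 = 6.6911 N·m
gear mesh 108/32 = 3.375 → τ = 6.6911·3.375·0.97 = 21.905 N·m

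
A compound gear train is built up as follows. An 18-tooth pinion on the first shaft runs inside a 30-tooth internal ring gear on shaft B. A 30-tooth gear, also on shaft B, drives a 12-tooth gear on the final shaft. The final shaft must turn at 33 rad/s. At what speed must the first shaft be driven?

22 rad/s

Overall ratio R = 1.6667 × 0.4 = 0.66667.
Required input speed = output speed × R = 33 × 0.66667 = 22 rad/s.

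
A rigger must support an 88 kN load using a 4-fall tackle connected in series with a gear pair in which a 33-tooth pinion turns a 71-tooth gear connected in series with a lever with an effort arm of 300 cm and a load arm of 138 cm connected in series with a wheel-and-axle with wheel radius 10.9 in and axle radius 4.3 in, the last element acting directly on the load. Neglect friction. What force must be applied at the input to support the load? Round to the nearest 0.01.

Block-and-tackle MA = number of supporting rope parts = 4.
Gear pair MA = 71/33 = 2.1515.
Lever MA = effort arm / load arm = 300/138 = 2.1739.
Wheel-and-axle MA = R/r = 10.9/4.3 = 2.5349.
Combined ideal MA = 4 × 2.1515 × 2.1739 × 2.5349 = 47.425.
Effort = load / MA = 88 / 47.425 = 1.8556 kN.

1.86 kN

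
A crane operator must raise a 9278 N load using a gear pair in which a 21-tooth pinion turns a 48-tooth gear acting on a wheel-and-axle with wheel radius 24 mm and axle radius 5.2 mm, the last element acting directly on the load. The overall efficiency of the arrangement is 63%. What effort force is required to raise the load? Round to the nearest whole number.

1396 N

Gear pair MA = 48/21 = 2.2857.
Wheel-and-axle MA = R/r = 24/5.2 = 4.6154.
Combined ideal MA = 2.2857 × 4.6154 = 10.549.
Actual MA = 10.549 × 0.63 = 6.6462.
Effort = load / actual MA = 9278 / 6.6462 = 1396 N.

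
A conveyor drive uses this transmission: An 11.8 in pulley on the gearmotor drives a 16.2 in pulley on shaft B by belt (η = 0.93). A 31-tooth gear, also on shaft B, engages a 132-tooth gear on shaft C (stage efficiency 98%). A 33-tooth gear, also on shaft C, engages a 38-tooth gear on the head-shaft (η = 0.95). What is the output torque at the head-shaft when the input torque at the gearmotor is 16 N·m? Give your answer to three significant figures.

93.3 N·m

Belt: ratio = 16.2/11.8 = 1.3729; torque at shaft B = 16 × 1.3729 × 0.93 = 20.428 N·m.
Gear mesh: ratio = 132/31 = 4.2581; torque at shaft C = 20.428 × 4.2581 × 0.98 = 85.246 N·m.
Gear mesh: ratio = 38/33 = 1.1515; torque at the head-shaft = 85.246 × 1.1515 × 0.95 = 93.254 N·m.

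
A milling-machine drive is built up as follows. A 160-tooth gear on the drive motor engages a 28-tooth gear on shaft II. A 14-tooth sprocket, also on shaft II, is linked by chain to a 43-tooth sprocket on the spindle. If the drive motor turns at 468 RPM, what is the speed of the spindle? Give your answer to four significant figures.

Gear mesh: ratio = 28/160 = 0.175, so shaft II turns at 468 / 0.175 = 2674.3 RPM.
Chain: ratio = 43/14 = 3.0714, so the spindle turns at 2674.3 / 3.0714 = 870.7 RPM.

870.7 RPM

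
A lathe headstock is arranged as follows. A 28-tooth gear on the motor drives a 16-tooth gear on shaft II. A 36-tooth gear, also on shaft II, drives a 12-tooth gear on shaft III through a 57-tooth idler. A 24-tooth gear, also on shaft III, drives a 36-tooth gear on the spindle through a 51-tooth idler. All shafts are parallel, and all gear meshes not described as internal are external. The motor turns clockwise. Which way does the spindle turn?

the motor → shaft II: external mesh, 1 reversal → CCW.
shaft II → shaft III: driver → idler → driven is 2 external meshes, 2 reversals → CCW.
shaft III → the spindle: driver → idler → driven is 2 external meshes, 2 reversals → CCW.
5 reversals in total — an odd number — so the spindle turns opposite to the motor.

counterclockwise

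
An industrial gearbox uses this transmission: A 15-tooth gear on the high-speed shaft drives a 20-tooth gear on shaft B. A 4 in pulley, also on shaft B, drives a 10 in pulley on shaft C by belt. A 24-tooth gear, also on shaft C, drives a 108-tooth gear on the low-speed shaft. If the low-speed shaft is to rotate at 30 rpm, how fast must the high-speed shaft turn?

Overall ratio R = 1.3333 × 2.5 × 4.5 = 15.
Required input speed = output speed × R = 30 × 15 = 450 rpm.

450 rpm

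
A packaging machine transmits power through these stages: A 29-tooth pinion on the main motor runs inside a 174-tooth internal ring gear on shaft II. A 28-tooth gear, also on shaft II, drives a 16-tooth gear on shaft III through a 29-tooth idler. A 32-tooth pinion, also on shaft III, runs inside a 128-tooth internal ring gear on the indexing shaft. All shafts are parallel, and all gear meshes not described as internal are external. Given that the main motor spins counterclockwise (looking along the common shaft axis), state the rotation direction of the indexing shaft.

counterclockwise

the main motor → shaft II: internal mesh, same direction → CCW.
shaft II → shaft III: driver → idler → driven is 2 external meshes, 2 reversals → CCW.
shaft III → the indexing shaft: internal mesh, same direction → CCW.
2 reversals in total — an even number — so the indexing shaft turns the same way as the main motor.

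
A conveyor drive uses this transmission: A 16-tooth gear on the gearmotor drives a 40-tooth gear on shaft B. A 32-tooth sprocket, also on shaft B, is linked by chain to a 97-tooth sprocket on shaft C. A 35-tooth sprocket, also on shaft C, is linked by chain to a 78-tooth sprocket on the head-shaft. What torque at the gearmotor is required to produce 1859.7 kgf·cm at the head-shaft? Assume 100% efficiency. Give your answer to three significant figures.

110 kgf·cm

Overall ratio R = 2.5 × 3.0312 × 2.2286 = 16.888.
Input torque = output torque / R = 1859.7 / 16.888 = 110.12 kgf·cm.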